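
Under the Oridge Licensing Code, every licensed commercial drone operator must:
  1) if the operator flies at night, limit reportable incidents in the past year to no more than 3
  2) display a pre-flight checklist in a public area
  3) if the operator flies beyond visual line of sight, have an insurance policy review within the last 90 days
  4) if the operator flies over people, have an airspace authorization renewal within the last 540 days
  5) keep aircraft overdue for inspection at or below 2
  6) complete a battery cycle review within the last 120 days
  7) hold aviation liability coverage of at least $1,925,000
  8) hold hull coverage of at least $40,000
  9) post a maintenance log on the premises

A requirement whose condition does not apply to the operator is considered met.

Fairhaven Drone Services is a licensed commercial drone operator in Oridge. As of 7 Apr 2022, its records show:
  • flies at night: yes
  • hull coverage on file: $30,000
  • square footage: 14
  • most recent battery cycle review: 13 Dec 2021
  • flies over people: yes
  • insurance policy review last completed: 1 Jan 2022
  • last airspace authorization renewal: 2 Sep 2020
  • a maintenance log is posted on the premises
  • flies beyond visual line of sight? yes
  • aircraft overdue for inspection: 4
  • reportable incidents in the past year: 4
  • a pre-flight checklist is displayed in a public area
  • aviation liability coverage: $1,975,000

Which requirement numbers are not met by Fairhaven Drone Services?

1. condition 'flies at night' holds; reportable incidents in the past year 4 > 3 → not met
2. pre-flight checklist present → met
3. condition 'flies beyond visual line of sight' holds; insurance policy review 96 days ago vs limit 90 → not met
4. condition 'flies over people' holds; airspace authorization renewal 582 days ago vs limit 540 → not met
5. aircraft overdue for inspection 4 > 2 → not met
6. battery cycle review 115 days ago vs limit 120 → met
7. aviation liability coverage $1,975,000 ≥ $1,925,000 → met
8. hull coverage $30,000 < $40,000 → not met
9. maintenance log present → met
Not met: 1, 3, 4, 5, 8

1, 3, 4, 5, 8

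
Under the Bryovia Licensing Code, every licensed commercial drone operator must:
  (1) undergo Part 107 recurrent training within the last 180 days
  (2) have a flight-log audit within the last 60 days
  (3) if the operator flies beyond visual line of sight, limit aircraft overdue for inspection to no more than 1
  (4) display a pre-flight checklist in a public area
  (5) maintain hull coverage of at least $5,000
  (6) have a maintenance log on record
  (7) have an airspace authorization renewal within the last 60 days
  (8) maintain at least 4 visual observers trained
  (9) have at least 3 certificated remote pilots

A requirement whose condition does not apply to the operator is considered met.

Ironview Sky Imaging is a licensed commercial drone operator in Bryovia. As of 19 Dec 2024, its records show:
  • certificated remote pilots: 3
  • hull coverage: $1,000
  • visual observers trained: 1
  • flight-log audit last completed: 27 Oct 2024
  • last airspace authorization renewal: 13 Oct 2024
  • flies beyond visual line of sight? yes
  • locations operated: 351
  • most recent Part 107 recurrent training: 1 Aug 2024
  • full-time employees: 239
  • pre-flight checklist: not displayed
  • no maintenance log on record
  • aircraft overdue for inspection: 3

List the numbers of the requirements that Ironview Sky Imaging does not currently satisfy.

3, 4, 5, 6, 7, 8

1. Part 107 recurrent training 140 days ago vs limit 180 → met
2. flight-log audit 53 days ago vs limit 60 → met
3. condition 'flies beyond visual line of sight' holds; aircraft overdue for inspection 3 > 1 → not met
4. pre-flight checklist absent → not met
5. hull coverage $1,000 < $5,000 → not met
6. maintenance log absent → not met
7. airspace authorization renewal 67 days ago vs limit 60 → not met
8. visual observers trained 1 < 4 → not met
9. certificated remote pilots 3 ≥ 3 → met
Not met: 3, 4, 5, 6, 7, 8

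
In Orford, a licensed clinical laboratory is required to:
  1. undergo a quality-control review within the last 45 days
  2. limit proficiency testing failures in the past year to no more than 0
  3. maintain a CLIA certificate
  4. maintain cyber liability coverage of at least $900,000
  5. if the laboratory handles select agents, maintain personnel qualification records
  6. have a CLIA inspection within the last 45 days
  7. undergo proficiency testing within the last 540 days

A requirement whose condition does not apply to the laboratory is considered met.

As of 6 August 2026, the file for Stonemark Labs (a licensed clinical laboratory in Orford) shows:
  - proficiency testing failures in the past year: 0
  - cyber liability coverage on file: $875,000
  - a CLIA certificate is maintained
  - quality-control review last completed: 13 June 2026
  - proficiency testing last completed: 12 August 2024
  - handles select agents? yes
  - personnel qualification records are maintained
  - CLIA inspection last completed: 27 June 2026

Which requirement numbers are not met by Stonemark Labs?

1, 4, 7

1. quality-control review 54 days ago vs limit 45 → not met
2. proficiency testing failures in the past year 0 ≤ 0 → met
3. CLIA certificate present → met
4. cyber liability coverage $875,000 < $900,000 → not met
5. condition 'handles select agents' holds; personnel qualification records present → met
6. CLIA inspection 40 days ago vs limit 45 → met
7. proficiency testing 724 days ago vs limit 540 → not met
Not met: 1, 4, 7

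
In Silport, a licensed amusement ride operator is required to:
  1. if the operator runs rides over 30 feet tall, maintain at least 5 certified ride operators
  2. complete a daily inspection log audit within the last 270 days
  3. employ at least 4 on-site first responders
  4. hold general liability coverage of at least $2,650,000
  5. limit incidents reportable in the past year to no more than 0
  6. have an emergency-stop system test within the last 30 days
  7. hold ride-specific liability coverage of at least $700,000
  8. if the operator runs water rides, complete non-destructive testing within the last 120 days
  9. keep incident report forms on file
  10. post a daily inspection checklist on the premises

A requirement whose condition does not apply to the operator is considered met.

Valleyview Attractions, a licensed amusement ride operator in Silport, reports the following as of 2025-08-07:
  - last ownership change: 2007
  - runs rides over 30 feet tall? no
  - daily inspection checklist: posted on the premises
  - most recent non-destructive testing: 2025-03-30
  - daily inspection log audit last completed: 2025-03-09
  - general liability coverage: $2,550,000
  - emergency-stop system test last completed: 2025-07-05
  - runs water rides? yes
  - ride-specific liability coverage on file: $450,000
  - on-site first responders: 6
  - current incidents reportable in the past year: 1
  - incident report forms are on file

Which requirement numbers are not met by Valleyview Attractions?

1. condition 'runs rides over 30 feet tall' does not hold → requirement n/a → met
2. daily inspection log audit 151 days ago vs limit 270 → met
3. on-site first responders 6 ≥ 4 → met
4. general liability coverage $2,550,000 < $2,650,000 → not met
5. incidents reportable in the past year 1 > 0 → not met
6. emergency-stop system test 33 days ago vs limit 30 → not met
7. ride-specific liability coverage $450,000 < $700,000 → not met
8. condition 'runs water rides' holds; non-destructive testing 130 days ago vs limit 120 → not met
9. incident report forms present → met
10. daily inspection checklist present → met
Not met: 4, 5, 6, 7, 8

4, 5, 6, 7, 8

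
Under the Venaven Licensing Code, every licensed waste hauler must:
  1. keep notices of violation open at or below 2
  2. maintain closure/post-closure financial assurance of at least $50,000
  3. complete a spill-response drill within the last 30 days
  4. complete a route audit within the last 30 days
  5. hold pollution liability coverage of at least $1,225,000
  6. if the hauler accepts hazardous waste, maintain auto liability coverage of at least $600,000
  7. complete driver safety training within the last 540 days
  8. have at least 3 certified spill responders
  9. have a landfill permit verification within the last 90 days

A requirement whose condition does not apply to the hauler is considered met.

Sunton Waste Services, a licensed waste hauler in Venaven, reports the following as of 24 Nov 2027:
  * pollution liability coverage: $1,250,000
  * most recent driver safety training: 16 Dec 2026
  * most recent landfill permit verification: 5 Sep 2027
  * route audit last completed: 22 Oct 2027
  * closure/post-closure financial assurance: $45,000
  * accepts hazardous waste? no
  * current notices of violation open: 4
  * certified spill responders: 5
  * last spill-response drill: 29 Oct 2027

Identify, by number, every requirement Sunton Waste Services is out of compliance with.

1, 2, 4

1. notices of violation open 4 > 2 → not met
2. closure/post-closure financial assurance $45,000 < $50,000 → not met
3. spill-response drill 26 days ago vs limit 30 → met
4. route audit 33 days ago vs limit 30 → not met
5. pollution liability coverage $1,250,000 ≥ $1,225,000 → met
6. condition 'accepts hazardous waste' does not hold → requirement n/a → met
7. driver safety training 343 days ago vs limit 540 → met
8. certified spill responders 5 ≥ 3 → met
9. landfill permit verification 80 days ago vs limit 90 → met
Not met: 1, 2, 4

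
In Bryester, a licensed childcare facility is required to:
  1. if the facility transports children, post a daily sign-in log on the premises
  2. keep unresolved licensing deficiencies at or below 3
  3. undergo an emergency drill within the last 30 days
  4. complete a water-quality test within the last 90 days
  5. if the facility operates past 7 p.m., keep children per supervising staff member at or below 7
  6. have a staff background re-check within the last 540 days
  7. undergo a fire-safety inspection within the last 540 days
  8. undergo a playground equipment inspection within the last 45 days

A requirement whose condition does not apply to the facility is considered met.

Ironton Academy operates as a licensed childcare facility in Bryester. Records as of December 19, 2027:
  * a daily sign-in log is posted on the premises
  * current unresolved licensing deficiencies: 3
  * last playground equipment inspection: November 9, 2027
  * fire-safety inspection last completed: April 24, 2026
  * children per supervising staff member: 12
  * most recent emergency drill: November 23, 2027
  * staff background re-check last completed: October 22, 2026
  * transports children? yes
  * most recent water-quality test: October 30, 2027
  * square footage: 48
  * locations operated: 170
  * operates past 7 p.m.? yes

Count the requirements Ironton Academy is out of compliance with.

1. condition 'transports children' holds; daily sign-in log present → met
2. unresolved licensing deficiencies 3 ≤ 3 → met
3. emergency drill 26 days ago vs limit 30 → met
4. water-quality test 50 days ago vs limit 90 → met
5. condition 'operates past 7 p.m.' holds; children per supervising staff member 12 > 7 → not met
6. staff background re-check 423 days ago vs limit 540 → met
7. fire-safety inspection 604 days ago vs limit 540 → not met
8. playground equipment inspection 40 days ago vs limit 45 → met
Not met: 2 of 8

2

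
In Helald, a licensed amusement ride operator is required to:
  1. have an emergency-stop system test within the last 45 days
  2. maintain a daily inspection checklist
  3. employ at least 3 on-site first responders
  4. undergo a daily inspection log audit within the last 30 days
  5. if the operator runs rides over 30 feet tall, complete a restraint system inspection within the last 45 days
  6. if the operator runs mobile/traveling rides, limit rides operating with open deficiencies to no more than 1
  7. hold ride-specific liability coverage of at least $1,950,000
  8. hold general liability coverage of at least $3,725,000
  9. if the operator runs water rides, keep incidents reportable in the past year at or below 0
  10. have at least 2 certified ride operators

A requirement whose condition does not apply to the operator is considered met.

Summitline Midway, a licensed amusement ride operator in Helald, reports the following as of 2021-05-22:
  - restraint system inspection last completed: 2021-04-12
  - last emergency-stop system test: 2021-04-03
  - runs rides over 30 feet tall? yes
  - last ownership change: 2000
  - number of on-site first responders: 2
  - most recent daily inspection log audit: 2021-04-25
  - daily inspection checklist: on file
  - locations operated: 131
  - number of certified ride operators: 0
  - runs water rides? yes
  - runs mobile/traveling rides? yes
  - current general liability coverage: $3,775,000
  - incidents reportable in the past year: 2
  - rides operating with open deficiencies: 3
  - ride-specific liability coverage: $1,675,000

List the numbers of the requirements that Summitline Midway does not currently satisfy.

1, 3, 6, 7, 9, 10

1. emergency-stop system test 49 days ago vs limit 45 → not met
2. daily inspection checklist present → met
3. on-site first responders 2 < 3 → not met
4. daily inspection log audit 27 days ago vs limit 30 → met
5. condition 'runs rides over 30 feet tall' holds; restraint system inspection 40 days ago vs limit 45 → met
6. condition 'runs mobile/traveling rides' holds; rides operating with open deficiencies 3 > 1 → not met
7. ride-specific liability coverage $1,675,000 < $1,950,000 → not met
8. general liability coverage $3,775,000 ≥ $3,725,000 → met
9. condition 'runs water rides' holds; incidents reportable in the past year 2 > 0 → not met
10. certified ride operators 0 < 2 → not met
Not met: 1, 3, 6, 7, 9, 10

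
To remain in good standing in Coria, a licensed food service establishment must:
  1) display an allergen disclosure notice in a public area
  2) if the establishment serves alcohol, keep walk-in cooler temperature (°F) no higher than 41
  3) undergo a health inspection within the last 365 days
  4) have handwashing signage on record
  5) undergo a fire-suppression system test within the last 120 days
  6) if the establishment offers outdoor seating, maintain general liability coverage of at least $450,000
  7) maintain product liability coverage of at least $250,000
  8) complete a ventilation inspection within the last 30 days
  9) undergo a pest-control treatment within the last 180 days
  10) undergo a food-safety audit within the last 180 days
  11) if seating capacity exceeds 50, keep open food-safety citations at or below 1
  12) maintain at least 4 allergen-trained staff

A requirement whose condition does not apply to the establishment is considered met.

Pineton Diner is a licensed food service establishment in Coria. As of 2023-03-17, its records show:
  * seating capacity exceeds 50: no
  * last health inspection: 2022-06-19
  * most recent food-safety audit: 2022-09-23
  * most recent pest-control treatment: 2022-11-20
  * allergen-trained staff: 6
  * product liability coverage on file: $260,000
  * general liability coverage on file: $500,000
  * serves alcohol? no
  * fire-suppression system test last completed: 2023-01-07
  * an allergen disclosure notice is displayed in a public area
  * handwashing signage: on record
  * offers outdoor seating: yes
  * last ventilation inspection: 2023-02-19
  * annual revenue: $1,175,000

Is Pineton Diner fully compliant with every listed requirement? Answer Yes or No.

1. allergen disclosure notice present → met
2. condition 'serves alcohol' does not hold → requirement n/a → met
3. health inspection 271 days ago vs limit 365 → met
4. handwashing signage present → met
5. fire-suppression system test 69 days ago vs limit 120 → met
6. condition 'offers outdoor seating' holds; general liability coverage $500,000 ≥ $450,000 → met
7. product liability coverage $260,000 ≥ $250,000 → met
8. ventilation inspection 26 days ago vs limit 30 → met
9. pest-control treatment 117 days ago vs limit 180 → met
10. food-safety audit 175 days ago vs limit 180 → met
11. condition 'seating capacity exceeds 50' does not hold → requirement n/a → met
12. allergen-trained staff 6 ≥ 4 → met
All met.

Yes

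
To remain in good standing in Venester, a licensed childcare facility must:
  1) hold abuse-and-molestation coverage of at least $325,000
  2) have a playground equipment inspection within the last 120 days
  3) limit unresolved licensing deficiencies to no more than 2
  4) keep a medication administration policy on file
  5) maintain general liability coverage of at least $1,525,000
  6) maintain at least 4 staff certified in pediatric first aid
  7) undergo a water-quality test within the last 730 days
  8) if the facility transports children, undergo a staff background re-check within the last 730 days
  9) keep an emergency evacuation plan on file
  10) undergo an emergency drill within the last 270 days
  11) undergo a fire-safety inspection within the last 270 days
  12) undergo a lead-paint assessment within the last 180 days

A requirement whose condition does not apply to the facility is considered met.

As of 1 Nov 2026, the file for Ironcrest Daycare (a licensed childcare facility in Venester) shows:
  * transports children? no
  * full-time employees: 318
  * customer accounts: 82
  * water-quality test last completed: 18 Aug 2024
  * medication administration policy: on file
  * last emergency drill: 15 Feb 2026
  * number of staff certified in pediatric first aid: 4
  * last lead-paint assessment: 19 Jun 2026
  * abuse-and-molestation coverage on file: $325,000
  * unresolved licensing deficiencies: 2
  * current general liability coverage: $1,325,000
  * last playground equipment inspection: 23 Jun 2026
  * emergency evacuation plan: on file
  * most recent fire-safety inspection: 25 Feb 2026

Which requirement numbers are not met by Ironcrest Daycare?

2, 5, 7

1. abuse-and-molestation coverage $325,000 ≥ $325,000 → met
2. playground equipment inspection 131 days ago vs limit 120 → not met
3. unresolved licensing deficiencies 2 ≤ 2 → met
4. medication administration policy present → met
5. general liability coverage $1,325,000 < $1,525,000 → not met
6. staff certified in pediatric first aid 4 ≥ 4 → met
7. water-quality test 805 days ago vs limit 730 → not met
8. condition 'transports children' does not hold → requirement n/a → met
9. emergency evacuation plan present → met
10. emergency drill 259 days ago vs limit 270 → met
11. fire-safety inspection 249 days ago vs limit 270 → met
12. lead-paint assessment 135 days ago vs limit 180 → met
Not met: 2, 5, 7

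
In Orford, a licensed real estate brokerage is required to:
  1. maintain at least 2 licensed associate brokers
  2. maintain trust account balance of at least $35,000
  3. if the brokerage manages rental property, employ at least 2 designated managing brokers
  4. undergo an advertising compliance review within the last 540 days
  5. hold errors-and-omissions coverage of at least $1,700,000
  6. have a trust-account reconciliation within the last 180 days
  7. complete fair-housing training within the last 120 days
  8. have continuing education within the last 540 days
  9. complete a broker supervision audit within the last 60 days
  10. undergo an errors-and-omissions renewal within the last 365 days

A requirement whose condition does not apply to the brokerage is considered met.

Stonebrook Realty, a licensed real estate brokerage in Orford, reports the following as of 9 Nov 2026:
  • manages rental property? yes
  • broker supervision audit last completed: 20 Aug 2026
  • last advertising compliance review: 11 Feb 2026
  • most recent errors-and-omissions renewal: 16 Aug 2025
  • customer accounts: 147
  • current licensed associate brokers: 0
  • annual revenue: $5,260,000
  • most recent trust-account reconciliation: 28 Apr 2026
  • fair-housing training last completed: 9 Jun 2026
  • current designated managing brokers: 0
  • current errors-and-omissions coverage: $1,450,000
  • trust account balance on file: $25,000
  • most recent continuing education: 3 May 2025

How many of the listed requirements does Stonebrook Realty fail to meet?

1. licensed associate brokers 0 < 2 → not met
2. trust account balance $25,000 < $35,000 → not met
3. condition 'manages rental property' holds; designated managing brokers 0 < 2 → not met
4. advertising compliance review 271 days ago vs limit 540 → met
5. errors-and-omissions coverage $1,450,000 < $1,700,000 → not met
6. trust-account reconciliation 195 days ago vs limit 180 → not met
7. fair-housing training 153 days ago vs limit 120 → not met
8. continuing education 555 days ago vs limit 540 → not met
9. broker supervision audit 81 days ago vs limit 60 → not met
10. errors-and-omissions renewal 450 days ago vs limit 365 → not met
Not met: 9 of 10

9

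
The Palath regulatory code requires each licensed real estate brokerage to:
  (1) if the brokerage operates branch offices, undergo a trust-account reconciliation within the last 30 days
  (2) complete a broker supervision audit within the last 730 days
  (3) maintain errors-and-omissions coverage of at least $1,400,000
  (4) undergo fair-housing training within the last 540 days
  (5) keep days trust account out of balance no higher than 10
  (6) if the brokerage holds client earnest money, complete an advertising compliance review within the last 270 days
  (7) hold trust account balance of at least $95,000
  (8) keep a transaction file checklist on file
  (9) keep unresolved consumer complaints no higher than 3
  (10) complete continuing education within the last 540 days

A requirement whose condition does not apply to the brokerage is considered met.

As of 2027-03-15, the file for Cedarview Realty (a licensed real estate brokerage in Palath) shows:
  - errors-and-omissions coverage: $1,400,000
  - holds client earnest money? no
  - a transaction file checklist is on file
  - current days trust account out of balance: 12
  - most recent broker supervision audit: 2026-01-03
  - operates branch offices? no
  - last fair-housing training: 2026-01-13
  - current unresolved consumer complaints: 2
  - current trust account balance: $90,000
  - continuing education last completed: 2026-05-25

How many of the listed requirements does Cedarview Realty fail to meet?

1. condition 'operates branch offices' does not hold → requirement n/a → met
2. broker supervision audit 436 days ago vs limit 730 → met
3. errors-and-omissions coverage $1,400,000 ≥ $1,400,000 → met
4. fair-housing training 426 days ago vs limit 540 → met
5. days trust account out of balance 12 > 10 → not met
6. condition 'holds client earnest money' does not hold → requirement n/a → met
7. trust account balance $90,000 < $95,000 → not met
8. transaction file checklist present → met
9. unresolved consumer complaints 2 ≤ 3 → met
10. continuing education 294 days ago vs limit 540 → met
Not met: 2 of 10

2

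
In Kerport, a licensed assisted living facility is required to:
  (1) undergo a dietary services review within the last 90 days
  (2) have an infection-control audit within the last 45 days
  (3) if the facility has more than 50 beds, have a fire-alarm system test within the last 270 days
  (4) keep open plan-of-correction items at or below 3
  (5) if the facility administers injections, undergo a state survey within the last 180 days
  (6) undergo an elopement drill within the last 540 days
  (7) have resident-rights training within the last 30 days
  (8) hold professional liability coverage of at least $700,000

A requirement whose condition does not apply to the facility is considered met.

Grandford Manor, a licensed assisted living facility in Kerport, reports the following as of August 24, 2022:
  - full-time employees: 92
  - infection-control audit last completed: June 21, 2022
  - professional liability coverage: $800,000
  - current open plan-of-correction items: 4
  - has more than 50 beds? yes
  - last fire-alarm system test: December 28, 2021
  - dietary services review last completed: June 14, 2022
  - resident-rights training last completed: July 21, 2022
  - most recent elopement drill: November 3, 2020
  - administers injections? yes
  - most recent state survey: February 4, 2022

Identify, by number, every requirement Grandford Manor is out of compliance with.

2, 4, 5, 6, 7

1. dietary services review 71 days ago vs limit 90 → met
2. infection-control audit 64 days ago vs limit 45 → not met
3. condition 'has more than 50 beds' holds; fire-alarm system test 239 days ago vs limit 270 → met
4. open plan-of-correction items 4 > 3 → not met
5. condition 'administers injections' holds; state survey 201 days ago vs limit 180 → not met
6. elopement drill 659 days ago vs limit 540 → not met
7. resident-rights training 34 days ago vs limit 30 → not met
8. professional liability coverage $800,000 ≥ $700,000 → met
Not met: 2, 4, 5, 6, 7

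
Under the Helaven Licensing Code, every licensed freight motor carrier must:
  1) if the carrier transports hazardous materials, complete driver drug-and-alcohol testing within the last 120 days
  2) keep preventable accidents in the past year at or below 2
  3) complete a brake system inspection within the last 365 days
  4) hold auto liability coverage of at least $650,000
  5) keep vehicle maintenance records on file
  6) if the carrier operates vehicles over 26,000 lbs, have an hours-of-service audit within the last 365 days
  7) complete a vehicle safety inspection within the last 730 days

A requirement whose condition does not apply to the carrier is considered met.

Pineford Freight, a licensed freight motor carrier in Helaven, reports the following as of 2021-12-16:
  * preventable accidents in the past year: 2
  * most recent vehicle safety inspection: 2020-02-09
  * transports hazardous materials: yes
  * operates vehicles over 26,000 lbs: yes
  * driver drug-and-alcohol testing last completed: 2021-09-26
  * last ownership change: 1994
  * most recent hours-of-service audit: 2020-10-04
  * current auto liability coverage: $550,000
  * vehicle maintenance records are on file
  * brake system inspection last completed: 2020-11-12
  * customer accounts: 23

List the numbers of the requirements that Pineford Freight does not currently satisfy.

3, 4, 6

1. condition 'transports hazardous materials' holds; driver drug-and-alcohol testing 81 days ago vs limit 120 → met
2. preventable accidents in the past year 2 ≤ 2 → met
3. brake system inspection 399 days ago vs limit 365 → not met
4. auto liability coverage $550,000 < $650,000 → not met
5. vehicle maintenance records present → met
6. condition 'operates vehicles over 26,000 lbs' holds; hours-of-service audit 438 days ago vs limit 365 → not met
7. vehicle safety inspection 676 days ago vs limit 730 → met
Not met: 3, 4, 6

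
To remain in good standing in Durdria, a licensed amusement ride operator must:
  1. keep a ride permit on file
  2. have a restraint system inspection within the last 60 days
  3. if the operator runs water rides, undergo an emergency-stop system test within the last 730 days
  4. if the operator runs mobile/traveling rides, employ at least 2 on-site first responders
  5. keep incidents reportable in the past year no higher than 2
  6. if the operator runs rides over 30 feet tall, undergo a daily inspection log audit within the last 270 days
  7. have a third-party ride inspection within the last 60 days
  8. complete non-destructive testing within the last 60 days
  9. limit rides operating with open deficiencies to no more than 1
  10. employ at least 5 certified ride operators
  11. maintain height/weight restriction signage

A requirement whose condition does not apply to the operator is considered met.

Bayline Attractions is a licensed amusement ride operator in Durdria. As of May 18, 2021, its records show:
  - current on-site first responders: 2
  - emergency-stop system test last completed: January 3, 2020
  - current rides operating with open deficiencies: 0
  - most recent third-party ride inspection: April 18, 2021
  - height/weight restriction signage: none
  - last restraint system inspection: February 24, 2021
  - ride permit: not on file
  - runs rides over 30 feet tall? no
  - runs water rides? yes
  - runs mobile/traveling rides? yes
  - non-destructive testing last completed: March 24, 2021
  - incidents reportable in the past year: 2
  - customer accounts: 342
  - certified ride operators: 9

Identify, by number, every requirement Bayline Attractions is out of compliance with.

1, 2, 11

1. ride permit absent → not met
2. restraint system inspection 83 days ago vs limit 60 → not met
3. condition 'runs water rides' holds; emergency-stop system test 501 days ago vs limit 730 → met
4. condition 'runs mobile/traveling rides' holds; on-site first responders 2 ≥ 2 → met
5. incidents reportable in the past year 2 ≤ 2 → met
6. condition 'runs rides over 30 feet tall' does not hold → requirement n/a → met
7. third-party ride inspection 30 days ago vs limit 60 → met
8. non-destructive testing 55 days ago vs limit 60 → met
9. rides operating with open deficiencies 0 ≤ 1 → met
10. certified ride operators 9 ≥ 5 → met
11. height/weight restriction signage absent → not met
Not met: 1, 2, 11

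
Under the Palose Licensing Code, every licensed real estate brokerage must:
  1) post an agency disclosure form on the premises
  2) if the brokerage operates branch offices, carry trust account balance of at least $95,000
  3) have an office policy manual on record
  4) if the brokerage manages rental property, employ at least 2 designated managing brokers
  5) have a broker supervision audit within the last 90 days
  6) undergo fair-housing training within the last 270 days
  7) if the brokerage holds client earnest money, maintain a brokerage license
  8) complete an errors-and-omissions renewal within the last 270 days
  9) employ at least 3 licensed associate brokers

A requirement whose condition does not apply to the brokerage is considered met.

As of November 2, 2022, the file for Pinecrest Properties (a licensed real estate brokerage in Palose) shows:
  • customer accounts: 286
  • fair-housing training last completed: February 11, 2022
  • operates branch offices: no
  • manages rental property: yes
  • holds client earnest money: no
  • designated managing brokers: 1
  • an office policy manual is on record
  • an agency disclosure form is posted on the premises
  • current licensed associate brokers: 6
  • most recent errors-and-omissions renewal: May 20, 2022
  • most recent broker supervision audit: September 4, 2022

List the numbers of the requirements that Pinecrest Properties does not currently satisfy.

4

1. agency disclosure form present → met
2. condition 'operates branch offices' does not hold → requirement n/a → met
3. office policy manual present → met
4. condition 'manages rental property' holds; designated managing brokers 1 < 2 → not met
5. broker supervision audit 59 days ago vs limit 90 → met
6. fair-housing training 264 days ago vs limit 270 → met
7. condition 'holds client earnest money' does not hold → requirement n/a → met
8. errors-and-omissions renewal 166 days ago vs limit 270 → met
9. licensed associate brokers 6 ≥ 3 → met
Not met: 4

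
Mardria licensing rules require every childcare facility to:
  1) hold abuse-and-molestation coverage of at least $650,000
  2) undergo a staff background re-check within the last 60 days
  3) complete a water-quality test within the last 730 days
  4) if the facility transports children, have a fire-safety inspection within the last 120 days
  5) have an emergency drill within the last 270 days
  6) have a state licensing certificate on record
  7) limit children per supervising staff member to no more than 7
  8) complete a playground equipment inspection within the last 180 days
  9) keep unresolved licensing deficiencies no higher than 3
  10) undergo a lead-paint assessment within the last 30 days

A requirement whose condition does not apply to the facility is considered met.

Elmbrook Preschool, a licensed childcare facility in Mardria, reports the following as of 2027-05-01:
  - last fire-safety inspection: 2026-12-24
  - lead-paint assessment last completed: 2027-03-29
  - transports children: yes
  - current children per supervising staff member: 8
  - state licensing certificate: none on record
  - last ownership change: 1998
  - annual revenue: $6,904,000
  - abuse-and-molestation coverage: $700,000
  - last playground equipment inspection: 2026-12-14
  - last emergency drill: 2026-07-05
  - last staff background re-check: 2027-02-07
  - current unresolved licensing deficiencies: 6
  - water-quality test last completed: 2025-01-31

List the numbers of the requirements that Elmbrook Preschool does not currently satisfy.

1. abuse-and-molestation coverage $700,000 ≥ $650,000 → met
2. staff background re-check 83 days ago vs limit 60 → not met
3. water-quality test 820 days ago vs limit 730 → not met
4. condition 'transports children' holds; fire-safety inspection 128 days ago vs limit 120 → not met
5. emergency drill 300 days ago vs limit 270 → not met
6. state licensing certificate absent → not met
7. children per supervising staff member 8 > 7 → not met
8. playground equipment inspection 138 days ago vs limit 180 → met
9. unresolved licensing deficiencies 6 > 3 → not met
10. lead-paint assessment 33 days ago vs limit 30 → not met
Not met: 2, 3, 4, 5, 6, 7, 9, 10

2, 3, 4, 5, 6, 7, 9, 10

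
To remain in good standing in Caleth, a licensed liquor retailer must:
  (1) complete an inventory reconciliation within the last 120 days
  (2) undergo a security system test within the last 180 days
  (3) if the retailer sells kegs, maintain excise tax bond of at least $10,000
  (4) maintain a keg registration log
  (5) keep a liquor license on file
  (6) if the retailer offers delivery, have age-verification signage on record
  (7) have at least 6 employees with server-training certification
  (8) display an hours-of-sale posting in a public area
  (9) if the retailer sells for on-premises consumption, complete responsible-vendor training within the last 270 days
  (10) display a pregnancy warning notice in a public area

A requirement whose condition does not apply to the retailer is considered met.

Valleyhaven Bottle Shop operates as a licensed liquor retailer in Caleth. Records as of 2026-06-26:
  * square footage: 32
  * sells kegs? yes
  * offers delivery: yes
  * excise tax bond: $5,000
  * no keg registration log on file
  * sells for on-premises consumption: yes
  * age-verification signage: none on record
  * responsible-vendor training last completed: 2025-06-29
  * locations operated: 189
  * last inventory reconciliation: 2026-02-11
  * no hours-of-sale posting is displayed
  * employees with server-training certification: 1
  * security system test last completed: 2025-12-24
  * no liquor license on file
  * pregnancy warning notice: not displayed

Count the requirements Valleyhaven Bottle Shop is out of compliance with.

10

1. inventory reconciliation 135 days ago vs limit 120 → not met
2. security system test 184 days ago vs limit 180 → not met
3. condition 'sells kegs' holds; excise tax bond $5,000 < $10,000 → not met
4. keg registration log absent → not met
5. liquor license absent → not met
6. condition 'offers delivery' holds; age-verification signage absent → not met
7. employees with server-training certification 1 < 6 → not met
8. hours-of-sale posting absent → not met
9. condition 'sells for on-premises consumption' holds; responsible-vendor training 362 days ago vs limit 270 → not met
10. pregnancy warning notice absent → not met
Not met: 10 of 10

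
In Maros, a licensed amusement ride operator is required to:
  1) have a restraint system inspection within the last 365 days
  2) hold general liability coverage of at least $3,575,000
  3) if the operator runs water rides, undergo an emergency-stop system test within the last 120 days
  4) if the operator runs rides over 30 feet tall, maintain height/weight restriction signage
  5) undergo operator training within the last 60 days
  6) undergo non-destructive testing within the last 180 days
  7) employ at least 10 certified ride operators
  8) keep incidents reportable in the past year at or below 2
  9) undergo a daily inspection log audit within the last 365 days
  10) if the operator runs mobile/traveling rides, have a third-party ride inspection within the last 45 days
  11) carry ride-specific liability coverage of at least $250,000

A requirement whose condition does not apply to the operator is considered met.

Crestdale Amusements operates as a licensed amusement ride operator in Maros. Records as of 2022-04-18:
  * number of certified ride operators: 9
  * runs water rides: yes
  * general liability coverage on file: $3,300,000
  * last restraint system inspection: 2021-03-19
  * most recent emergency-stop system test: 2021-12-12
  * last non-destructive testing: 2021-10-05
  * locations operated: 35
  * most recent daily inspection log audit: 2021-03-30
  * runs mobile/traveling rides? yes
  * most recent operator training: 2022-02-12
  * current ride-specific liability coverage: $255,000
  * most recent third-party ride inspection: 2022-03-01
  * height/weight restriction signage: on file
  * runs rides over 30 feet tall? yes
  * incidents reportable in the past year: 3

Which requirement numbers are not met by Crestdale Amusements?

1. restraint system inspection 395 days ago vs limit 365 → not met
2. general liability coverage $3,300,000 < $3,575,000 → not met
3. condition 'runs water rides' holds; emergency-stop system test 127 days ago vs limit 120 → not met
4. condition 'runs rides over 30 feet tall' holds; height/weight restriction signage present → met
5. operator training 65 days ago vs limit 60 → not met
6. non-destructive testing 195 days ago vs limit 180 → not met
7. certified ride operators 9 < 10 → not met
8. incidents reportable in the past year 3 > 2 → not met
9. daily inspection log audit 384 days ago vs limit 365 → not met
10. condition 'runs mobile/traveling rides' holds; third-party ride inspection 48 days ago vs limit 45 → not met
11. ride-specific liability coverage $255,000 ≥ $250,000 → met
Not met: 1, 2, 3, 5, 6, 7, 8, 9, 10

1, 2, 3, 5, 6, 7, 8, 9, 10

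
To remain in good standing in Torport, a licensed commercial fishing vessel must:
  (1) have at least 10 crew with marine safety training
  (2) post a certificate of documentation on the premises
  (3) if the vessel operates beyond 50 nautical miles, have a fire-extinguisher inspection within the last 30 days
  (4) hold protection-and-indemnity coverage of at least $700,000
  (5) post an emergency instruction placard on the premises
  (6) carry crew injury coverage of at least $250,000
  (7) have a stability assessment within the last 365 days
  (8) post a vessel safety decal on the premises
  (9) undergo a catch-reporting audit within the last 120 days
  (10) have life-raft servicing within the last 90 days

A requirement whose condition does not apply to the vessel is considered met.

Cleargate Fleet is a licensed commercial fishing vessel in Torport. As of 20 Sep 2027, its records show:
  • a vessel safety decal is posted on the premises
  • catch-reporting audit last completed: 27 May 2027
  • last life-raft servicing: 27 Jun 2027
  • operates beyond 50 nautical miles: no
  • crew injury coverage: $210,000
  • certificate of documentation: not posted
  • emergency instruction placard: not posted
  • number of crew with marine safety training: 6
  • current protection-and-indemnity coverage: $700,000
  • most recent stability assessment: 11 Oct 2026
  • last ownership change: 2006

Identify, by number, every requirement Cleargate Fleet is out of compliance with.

1, 2, 5, 6

1. crew with marine safety training 6 < 10 → not met
2. certificate of documentation absent → not met
3. condition 'operates beyond 50 nautical miles' does not hold → requirement n/a → met
4. protection-and-indemnity coverage $700,000 ≥ $700,000 → met
5. emergency instruction placard absent → not met
6. crew injury coverage $210,000 < $250,000 → not met
7. stability assessment 344 days ago vs limit 365 → met
8. vessel safety decal present → met
9. catch-reporting audit 116 days ago vs limit 120 → met
10. life-raft servicing 85 days ago vs limit 90 → met
Not met: 1, 2, 5, 6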